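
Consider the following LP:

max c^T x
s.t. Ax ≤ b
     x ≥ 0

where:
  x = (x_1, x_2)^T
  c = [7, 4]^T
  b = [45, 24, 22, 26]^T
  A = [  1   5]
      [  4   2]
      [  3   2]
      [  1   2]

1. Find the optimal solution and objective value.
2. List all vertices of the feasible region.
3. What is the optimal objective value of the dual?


1. x_1 = 2, x_2 = 8, z = 46
2. (0, 0), (6, 0), (2, 8), (1.538, 8.692), (0, 9)
3. 46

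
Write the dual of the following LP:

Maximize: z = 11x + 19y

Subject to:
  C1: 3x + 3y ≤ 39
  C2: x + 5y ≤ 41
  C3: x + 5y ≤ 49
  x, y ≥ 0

Primal max cᵀx s.t. Ax ≤ b, x ≥ 0  →  Dual min bᵀy s.t. Aᵀy ≥ c, y ≥ 0.

Minimize: z = 39y1 + 41y2 + 49y3

Subject to:
  3y1 + y2 + y3 ≥ 11
  3y1 + 5y2 + 5y3 ≥ 19
  y1, y2, y3 ≥ 0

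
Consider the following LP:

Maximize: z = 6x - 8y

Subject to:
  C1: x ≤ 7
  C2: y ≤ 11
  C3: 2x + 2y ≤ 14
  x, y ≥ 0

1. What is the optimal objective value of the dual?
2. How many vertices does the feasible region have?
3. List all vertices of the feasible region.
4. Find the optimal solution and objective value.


1. 42
2. 3
3. (0, 0), (7, 0), (0, 7)
4. x = 7, y = 0, z = 42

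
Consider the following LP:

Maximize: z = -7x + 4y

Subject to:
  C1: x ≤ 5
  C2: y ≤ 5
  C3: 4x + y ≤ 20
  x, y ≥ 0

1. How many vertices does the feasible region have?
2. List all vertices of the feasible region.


1. 4
2. (0, 0), (5, 0), (3.75, 5), (0, 5)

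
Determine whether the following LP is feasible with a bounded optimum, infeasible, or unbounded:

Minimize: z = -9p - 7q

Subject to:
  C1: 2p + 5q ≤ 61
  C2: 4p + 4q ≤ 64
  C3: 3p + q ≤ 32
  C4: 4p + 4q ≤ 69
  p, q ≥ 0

Feasible with a bounded optimal solution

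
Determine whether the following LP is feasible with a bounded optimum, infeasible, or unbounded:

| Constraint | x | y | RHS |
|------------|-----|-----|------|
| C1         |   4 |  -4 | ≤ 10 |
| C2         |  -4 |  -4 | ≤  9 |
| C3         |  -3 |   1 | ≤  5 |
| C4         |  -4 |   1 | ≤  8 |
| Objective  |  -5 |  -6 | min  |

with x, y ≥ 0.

Unbounded (objective can decrease without bound)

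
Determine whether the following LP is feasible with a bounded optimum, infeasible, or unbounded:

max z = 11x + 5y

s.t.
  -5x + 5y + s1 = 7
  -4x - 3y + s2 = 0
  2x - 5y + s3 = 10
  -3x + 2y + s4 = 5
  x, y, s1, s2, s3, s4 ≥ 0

Unbounded (objective can increase without bound)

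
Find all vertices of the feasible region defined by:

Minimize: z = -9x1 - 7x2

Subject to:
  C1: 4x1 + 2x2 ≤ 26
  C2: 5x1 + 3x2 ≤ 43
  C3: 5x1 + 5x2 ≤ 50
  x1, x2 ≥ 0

(0, 0), (6.5, 0), (3, 7), (0, 10)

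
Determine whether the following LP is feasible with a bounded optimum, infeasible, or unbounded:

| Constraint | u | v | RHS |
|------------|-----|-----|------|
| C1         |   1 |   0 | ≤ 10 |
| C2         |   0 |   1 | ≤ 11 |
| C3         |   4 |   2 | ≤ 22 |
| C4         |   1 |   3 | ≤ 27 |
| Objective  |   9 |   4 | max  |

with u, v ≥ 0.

Feasible with a bounded optimal solution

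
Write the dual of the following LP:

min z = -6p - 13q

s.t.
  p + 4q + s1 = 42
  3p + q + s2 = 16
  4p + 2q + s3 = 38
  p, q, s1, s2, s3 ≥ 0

Primal min cᵀx s.t. Ax ≤ b, x ≥ 0  →  Dual max −bᵀy s.t. Aᵀy ≥ −c, y ≥ 0.

Maximize: z = -42y1 - 16y2 - 38y3

Subject to:
  y1 + 3y2 + 4y3 ≥ 6
  4y1 + y2 + 2y3 ≥ 13
  y1, y2, y3 ≥ 0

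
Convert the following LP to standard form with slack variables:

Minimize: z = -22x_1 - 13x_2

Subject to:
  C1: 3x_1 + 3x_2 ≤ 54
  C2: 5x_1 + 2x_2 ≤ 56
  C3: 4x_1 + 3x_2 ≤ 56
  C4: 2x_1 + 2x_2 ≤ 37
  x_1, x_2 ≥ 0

min z = -22x_1 - 13x_2

s.t.
  3x_1 + 3x_2 + s1 = 54
  5x_1 + 2x_2 + s2 = 56
  4x_1 + 3x_2 + s3 = 56
  2x_1 + 2x_2 + s4 = 37
  x_1, x_2, s1, s2, s3, s4 ≥ 0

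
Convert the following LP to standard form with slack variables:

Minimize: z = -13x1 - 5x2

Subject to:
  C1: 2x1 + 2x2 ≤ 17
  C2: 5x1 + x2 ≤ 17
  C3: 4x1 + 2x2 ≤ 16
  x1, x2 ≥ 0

min z = -13x1 - 5x2

s.t.
  2x1 + 2x2 + s1 = 17
  5x1 + x2 + s2 = 17
  4x1 + 2x2 + s3 = 16
  x1, x2, s1, s2, s3 ≥ 0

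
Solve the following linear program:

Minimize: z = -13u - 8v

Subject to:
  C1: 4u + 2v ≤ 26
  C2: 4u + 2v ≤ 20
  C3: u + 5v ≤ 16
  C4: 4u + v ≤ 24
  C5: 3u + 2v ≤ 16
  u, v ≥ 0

Evaluate the objective at each vertex of the feasible region:
  z(0, 0) = 0
  z(5, 0) = -65
  z(4, 2) = -68  ←
  z(3.692, 2.462) = -67.69
  z(0, 3.2) = -25.6
The minimum is at u = 4, v = 2.

u = 4, v = 2, z = -68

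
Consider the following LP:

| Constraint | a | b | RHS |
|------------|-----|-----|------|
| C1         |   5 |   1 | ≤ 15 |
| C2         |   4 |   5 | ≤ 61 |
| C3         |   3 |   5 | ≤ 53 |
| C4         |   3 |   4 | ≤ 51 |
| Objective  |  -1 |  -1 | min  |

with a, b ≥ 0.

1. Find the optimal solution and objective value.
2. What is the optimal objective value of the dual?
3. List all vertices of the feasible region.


1. a = 1, b = 10, z = -11
2. -11
3. (0, 0), (3, 0), (1, 10), (0, 10.6)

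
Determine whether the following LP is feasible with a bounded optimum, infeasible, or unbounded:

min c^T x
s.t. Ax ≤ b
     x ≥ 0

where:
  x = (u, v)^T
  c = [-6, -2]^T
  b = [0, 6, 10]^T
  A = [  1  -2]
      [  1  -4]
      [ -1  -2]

Unbounded (objective can decrease without bound)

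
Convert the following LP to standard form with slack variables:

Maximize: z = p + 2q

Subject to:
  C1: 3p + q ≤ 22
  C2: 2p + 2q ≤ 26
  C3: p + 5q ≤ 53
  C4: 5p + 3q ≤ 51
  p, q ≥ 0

max z = p + 2q

s.t.
  3p + q + s1 = 22
  2p + 2q + s2 = 26
  p + 5q + s3 = 53
  5p + 3q + s4 = 51
  p, q, s1, s2, s3, s4 ≥ 0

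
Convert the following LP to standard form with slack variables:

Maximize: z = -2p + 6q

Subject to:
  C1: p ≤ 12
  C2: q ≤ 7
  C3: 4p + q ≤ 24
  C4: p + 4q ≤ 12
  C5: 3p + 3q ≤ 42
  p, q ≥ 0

max z = -2p + 6q

s.t.
  p + s1 = 12
  q + s2 = 7
  4p + q + s3 = 24
  p + 4q + s4 = 12
  3p + 3q + s5 = 42
  p, q, s1, s2, s3, s4, s5 ≥ 0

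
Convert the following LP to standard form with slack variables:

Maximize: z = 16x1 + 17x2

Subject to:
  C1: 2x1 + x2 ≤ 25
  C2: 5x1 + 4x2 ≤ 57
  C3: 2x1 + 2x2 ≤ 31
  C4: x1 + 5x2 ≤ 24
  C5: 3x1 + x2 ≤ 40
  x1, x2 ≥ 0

max z = 16x1 + 17x2

s.t.
  2x1 + x2 + s1 = 25
  5x1 + 4x2 + s2 = 57
  2x1 + 2x2 + s3 = 31
  x1 + 5x2 + s4 = 24
  3x1 + x2 + s5 = 40
  x1, x2, s1, s2, s3, s4, s5 ≥ 0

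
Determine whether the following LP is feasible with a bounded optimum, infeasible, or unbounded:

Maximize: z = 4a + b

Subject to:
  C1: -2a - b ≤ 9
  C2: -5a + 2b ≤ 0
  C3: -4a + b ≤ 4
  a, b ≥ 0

Unbounded (objective can increase without bound)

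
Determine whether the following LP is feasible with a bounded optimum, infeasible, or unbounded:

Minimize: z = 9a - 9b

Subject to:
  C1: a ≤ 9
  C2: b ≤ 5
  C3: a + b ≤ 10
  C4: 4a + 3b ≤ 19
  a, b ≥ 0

Feasible with a bounded optimal solution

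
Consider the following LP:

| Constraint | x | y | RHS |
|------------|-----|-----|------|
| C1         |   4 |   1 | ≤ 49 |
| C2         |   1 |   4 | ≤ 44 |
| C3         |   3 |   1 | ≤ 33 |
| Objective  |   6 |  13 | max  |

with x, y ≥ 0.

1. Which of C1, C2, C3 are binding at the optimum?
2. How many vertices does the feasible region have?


1. C2, C3
2. 4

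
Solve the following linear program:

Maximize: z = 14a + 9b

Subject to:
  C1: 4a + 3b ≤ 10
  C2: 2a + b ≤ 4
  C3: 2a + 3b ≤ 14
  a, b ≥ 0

Evaluate the objective at each vertex of the feasible region:
  z(0, 0) = 0
  z(2, 0) = 28
  z(1, 2) = 32  ←
  z(0, 3.333) = 30
The maximum is at a = 1, b = 2.

a = 1, b = 2, z = 32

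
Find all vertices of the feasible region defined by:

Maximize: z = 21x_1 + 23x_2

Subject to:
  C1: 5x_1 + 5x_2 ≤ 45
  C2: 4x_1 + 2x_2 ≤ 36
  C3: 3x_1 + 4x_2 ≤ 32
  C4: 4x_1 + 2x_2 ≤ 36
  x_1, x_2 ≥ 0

(0, 0), (9, 0), (4, 5), (0, 8)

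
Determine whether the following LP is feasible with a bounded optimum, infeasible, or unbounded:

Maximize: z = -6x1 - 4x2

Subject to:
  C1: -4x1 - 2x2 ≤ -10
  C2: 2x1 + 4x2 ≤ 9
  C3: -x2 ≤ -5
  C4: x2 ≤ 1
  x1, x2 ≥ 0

Infeasible (no feasible solution exists)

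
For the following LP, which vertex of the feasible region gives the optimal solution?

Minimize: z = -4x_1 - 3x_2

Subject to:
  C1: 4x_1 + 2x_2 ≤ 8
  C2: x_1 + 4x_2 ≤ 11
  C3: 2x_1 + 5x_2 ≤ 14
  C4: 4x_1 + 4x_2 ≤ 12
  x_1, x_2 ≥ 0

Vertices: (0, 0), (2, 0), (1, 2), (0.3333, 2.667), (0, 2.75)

Evaluate the objective at each vertex of the feasible region:
  z(0, 0) = 0
  z(2, 0) = -8
  z(1, 2) = -10  ←
  z(0.3333, 2.667) = -9.333
  z(0, 2.75) = -8.25
The minimum is at x_1 = 1, x_2 = 2.

(1, 2)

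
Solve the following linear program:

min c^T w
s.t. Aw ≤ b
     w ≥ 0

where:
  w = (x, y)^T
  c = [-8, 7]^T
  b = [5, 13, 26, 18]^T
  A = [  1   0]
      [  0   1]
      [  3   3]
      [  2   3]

Evaluate the objective at each vertex of the feasible region:
  z(0, 0) = 0
  z(5, 0) = -40  ←
  z(5, 2.667) = -21.33
  z(0, 6) = 42
The minimum is at x = 5, y = 0.

x = 5, y = 0, z = -40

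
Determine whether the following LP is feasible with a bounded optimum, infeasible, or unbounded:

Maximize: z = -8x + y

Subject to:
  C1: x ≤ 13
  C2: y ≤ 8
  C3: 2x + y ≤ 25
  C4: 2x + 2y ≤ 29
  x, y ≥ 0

Feasible with a bounded optimal solution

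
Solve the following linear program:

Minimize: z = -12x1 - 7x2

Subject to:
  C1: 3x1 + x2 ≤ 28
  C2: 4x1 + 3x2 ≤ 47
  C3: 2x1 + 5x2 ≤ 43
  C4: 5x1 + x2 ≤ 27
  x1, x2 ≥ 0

Evaluate the objective at each vertex of the feasible region:
  z(0, 0) = 0
  z(5.4, 0) = -64.8
  z(4, 7) = -97  ←
  z(0, 8.6) = -60.2
The minimum is at x1 = 4, x2 = 7.

x1 = 4, x2 = 7, z = -97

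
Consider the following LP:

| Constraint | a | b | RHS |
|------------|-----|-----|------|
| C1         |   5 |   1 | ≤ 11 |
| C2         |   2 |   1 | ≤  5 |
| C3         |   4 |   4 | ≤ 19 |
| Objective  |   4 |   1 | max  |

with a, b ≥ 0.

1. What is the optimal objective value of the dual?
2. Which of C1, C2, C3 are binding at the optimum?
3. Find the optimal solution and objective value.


1. 9
2. C1, C2
3. a = 2, b = 1, z = 9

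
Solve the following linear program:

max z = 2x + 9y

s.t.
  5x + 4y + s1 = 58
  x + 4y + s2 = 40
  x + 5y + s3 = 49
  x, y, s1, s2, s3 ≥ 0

Evaluate the objective at each vertex of the feasible region:
  z(0, 0) = 0
  z(11.6, 0) = 23.2
  z(4.5, 8.875) = 88.88
  z(4, 9) = 89  ←
  z(0, 9.8) = 88.2
The maximum is at x = 4, y = 9.

x = 4, y = 9, z = 89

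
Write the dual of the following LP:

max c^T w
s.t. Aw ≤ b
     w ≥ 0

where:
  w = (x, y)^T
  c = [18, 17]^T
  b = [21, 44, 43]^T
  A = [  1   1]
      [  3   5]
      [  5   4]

Primal max cᵀx s.t. Ax ≤ b, x ≥ 0  →  Dual min bᵀy s.t. Aᵀy ≥ c, y ≥ 0.

Minimize: z = 21y1 + 44y2 + 43y3

Subject to:
  y1 + 3y2 + 5y3 ≥ 18
  y1 + 5y2 + 4y3 ≥ 17
  y1, y2, y3 ≥ 0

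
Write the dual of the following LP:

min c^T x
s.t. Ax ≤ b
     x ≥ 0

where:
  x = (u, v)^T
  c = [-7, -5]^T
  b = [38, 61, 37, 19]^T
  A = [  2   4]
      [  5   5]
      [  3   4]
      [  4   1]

Primal min cᵀx s.t. Ax ≤ b, x ≥ 0  →  Dual max −bᵀy s.t. Aᵀy ≥ −c, y ≥ 0.

Maximize: z = -38y1 - 61y2 - 37y3 - 19y4

Subject to:
  2y1 + 5y2 + 3y3 + 4y4 ≥ 7
  4y1 + 5y2 + 4y3 + y4 ≥ 5
  y1, y2, y3, y4 ≥ 0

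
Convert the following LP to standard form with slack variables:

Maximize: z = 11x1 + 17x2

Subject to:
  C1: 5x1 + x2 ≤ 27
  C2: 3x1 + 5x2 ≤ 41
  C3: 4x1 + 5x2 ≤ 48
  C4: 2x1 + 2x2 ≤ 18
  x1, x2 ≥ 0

max z = 11x1 + 17x2

s.t.
  5x1 + x2 + s1 = 27
  3x1 + 5x2 + s2 = 41
  4x1 + 5x2 + s3 = 48
  2x1 + 2x2 + s4 = 18
  x1, x2, s1, s2, s3, s4 ≥ 0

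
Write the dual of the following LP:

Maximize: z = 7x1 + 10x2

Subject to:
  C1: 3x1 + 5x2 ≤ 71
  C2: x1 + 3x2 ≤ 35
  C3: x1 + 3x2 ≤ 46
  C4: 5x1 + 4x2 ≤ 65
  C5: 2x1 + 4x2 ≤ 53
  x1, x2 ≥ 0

Primal max cᵀx s.t. Ax ≤ b, x ≥ 0  →  Dual min bᵀy s.t. Aᵀy ≥ c, y ≥ 0.

Minimize: z = 71y1 + 35y2 + 46y3 + 65y4 + 53y5

Subject to:
  3y1 + y2 + y3 + 5y4 + 2y5 ≥ 7
  5y1 + 3y2 + 3y3 + 4y4 + 4y5 ≥ 10
  y1, y2, y3, y4, y5 ≥ 0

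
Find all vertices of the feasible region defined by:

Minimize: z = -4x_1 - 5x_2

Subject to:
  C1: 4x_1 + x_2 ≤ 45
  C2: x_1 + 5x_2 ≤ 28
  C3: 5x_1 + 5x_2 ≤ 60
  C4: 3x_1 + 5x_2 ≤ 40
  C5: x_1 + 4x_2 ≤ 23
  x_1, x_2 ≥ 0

(0, 0), (11.25, 0), (11, 1), (10, 2), (6.429, 4.143), (3, 5), (0, 5.6)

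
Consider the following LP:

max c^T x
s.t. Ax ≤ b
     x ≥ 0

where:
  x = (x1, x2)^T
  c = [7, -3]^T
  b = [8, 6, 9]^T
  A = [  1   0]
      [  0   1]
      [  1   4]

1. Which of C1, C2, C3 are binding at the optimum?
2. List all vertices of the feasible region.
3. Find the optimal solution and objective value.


1. C1
2. (0, 0), (8, 0), (8, 0.25), (0, 2.25)
3. x1 = 8, x2 = 0, z = 56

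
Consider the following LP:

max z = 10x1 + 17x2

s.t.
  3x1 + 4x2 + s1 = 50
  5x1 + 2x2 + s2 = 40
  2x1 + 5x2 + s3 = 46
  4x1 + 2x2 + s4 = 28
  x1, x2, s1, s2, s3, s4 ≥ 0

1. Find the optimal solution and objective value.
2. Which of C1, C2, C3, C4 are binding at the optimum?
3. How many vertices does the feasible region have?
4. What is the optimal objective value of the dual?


1. x1 = 3, x2 = 8, z = 166
2. C3, C4
3. 4
4. 166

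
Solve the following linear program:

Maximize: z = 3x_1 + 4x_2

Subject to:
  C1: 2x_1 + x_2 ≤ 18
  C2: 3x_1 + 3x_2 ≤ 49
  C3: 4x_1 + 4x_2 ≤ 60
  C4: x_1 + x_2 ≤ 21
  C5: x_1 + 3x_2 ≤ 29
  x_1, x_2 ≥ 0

Evaluate the objective at each vertex of the feasible region:
  z(0, 0) = 0
  z(9, 0) = 27
  z(5, 8) = 47  ←
  z(0, 9.667) = 38.67
The maximum is at x_1 = 5, x_2 = 8.

x_1 = 5, x_2 = 8, z = 47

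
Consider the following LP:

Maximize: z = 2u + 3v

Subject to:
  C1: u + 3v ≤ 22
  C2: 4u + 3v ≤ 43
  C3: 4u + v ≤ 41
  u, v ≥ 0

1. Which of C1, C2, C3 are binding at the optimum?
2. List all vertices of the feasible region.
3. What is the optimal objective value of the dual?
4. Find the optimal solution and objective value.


1. C1, C2
2. (0, 0), (10.25, 0), (10, 1), (7, 5), (0, 7.333)
3. 29
4. u = 7, v = 5, z = 29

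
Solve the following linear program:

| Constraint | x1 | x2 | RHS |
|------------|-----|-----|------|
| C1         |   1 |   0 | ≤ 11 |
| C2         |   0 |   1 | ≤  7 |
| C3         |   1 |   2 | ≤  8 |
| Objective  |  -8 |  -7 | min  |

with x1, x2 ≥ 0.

Evaluate the objective at each vertex of the feasible region:
  z(0, 0) = 0
  z(8, 0) = -64  ←
  z(0, 4) = -28
The minimum is at x1 = 8, x2 = 0.

x1 = 8, x2 = 0, z = -64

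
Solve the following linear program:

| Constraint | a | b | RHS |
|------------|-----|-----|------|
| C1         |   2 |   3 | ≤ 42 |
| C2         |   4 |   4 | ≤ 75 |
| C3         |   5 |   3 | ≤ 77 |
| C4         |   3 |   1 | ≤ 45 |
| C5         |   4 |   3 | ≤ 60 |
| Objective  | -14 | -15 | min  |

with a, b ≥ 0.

Evaluate the objective at each vertex of the feasible region:
  z(0, 0) = 0
  z(15, 0) = -210
  z(9, 8) = -246  ←
  z(0, 14) = -210
The minimum is at a = 9, b = 8.

a = 9, b = 8, z = -246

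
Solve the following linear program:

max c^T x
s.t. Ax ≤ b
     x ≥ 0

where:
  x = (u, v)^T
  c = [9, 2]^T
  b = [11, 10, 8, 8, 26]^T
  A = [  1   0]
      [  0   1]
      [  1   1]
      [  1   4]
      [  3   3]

Evaluate the objective at each vertex of the feasible region:
  z(0, 0) = 0
  z(8, 0) = 72  ←
  z(0, 2) = 4
The maximum is at u = 8, v = 0.

u = 8, v = 0, z = 72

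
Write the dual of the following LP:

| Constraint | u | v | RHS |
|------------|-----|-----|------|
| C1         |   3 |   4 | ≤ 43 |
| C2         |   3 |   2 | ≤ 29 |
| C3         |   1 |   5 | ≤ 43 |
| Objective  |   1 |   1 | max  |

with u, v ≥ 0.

Primal max cᵀx s.t. Ax ≤ b, x ≥ 0  →  Dual min bᵀy s.t. Aᵀy ≥ c, y ≥ 0.

Minimize: z = 43y1 + 29y2 + 43y3

Subject to:
  3y1 + 3y2 + y3 ≥ 1
  4y1 + 2y2 + 5y3 ≥ 1
  y1, y2, y3 ≥ 0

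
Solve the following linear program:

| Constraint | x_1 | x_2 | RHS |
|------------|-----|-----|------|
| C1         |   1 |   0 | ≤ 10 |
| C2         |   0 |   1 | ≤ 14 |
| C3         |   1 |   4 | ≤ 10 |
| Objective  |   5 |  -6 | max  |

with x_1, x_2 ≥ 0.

Evaluate the objective at each vertex of the feasible region:
  z(0, 0) = 0
  z(10, 0) = 50  ←
  z(0, 2.5) = -15
The maximum is at x_1 = 10, x_2 = 0.

x_1 = 10, x_2 = 0, z = 50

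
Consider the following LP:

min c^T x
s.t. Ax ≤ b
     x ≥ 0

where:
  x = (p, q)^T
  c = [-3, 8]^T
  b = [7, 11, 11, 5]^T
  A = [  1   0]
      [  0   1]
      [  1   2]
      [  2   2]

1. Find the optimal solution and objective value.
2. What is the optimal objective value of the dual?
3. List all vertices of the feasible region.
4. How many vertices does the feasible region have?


1. p = 2.5, q = 0, z = -7.5
2. -7.5
3. (0, 0), (2.5, 0), (0, 2.5)
4. 3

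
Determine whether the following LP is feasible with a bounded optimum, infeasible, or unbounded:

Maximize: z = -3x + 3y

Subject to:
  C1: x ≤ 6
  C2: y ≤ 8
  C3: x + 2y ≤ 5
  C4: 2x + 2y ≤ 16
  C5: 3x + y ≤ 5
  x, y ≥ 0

Feasible with a bounded optimal solution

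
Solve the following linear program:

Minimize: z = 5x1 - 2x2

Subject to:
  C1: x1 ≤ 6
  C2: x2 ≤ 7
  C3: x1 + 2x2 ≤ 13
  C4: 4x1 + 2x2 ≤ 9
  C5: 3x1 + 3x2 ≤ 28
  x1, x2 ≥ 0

Evaluate the objective at each vertex of the feasible region:
  z(0, 0) = 0
  z(2.25, 0) = 11.25
  z(0, 4.5) = -9  ←
The minimum is at x1 = 0, x2 = 4.5.

x1 = 0, x2 = 4.5, z = -9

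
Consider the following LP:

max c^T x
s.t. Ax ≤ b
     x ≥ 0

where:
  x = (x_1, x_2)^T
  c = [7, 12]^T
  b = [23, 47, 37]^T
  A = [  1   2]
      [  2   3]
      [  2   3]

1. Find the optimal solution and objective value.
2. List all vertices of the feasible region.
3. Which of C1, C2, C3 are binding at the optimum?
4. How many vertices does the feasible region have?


1. x_1 = 5, x_2 = 9, z = 143
2. (0, 0), (18.5, 0), (5, 9), (0, 11.5)
3. C1, C3
4. 4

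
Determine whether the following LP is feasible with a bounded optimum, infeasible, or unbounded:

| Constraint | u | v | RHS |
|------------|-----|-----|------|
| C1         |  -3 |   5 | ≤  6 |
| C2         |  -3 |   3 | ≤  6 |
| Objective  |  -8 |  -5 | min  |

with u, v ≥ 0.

Unbounded (objective can decrease without bound)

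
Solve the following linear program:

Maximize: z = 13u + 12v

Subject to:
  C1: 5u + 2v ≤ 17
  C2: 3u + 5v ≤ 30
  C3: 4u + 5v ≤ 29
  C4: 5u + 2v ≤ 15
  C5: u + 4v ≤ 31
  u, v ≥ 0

Evaluate the objective at each vertex of the feasible region:
  z(0, 0) = 0
  z(3, 0) = 39
  z(1, 5) = 73  ←
  z(0, 5.8) = 69.6
The maximum is at u = 1, v = 5.

u = 1, v = 5, z = 73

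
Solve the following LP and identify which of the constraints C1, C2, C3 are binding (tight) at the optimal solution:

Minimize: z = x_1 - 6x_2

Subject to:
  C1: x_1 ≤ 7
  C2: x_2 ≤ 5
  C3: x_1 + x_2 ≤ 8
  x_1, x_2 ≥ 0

At x_1 = 0, x_2 = 5, compute slack b - a·x for each constraint:
  C1: 7 − 0 = 7  (slack)
  C2: 5 − 5 = 0  (binding)
  C3: 8 − 5 = 3  (slack)

Optimal: x_1 = 0, x_2 = 5
Binding: C2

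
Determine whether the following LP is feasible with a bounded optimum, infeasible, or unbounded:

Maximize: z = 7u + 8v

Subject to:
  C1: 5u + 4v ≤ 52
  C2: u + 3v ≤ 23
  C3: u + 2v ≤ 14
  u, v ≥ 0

Feasible with a bounded optimal solution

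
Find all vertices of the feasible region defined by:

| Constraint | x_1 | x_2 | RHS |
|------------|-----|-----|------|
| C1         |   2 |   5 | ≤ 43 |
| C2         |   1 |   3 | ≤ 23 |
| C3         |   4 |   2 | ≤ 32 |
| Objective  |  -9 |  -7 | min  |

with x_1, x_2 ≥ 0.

(0, 0), (8, 0), (5, 6), (0, 7.667)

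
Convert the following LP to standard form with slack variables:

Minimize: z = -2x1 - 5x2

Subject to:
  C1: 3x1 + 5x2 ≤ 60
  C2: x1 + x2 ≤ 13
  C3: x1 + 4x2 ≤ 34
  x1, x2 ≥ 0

min z = -2x1 - 5x2

s.t.
  3x1 + 5x2 + s1 = 60
  x1 + x2 + s2 = 13
  x1 + 4x2 + s3 = 34
  x1, x2, s1, s2, s3 ≥ 0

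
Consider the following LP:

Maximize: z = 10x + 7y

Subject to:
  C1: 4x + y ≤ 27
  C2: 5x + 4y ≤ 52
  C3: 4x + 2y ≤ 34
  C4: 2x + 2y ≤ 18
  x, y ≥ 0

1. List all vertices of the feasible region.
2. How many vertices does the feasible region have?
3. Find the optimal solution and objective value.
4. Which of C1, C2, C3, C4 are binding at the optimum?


1. (0, 0), (6.75, 0), (6, 3), (0, 9)
2. 4
3. x = 6, y = 3, z = 81
4. C1, C4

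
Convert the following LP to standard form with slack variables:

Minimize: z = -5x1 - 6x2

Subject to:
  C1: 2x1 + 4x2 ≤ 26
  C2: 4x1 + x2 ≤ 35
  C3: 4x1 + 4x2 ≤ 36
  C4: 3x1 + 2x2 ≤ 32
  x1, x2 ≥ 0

min z = -5x1 - 6x2

s.t.
  2x1 + 4x2 + s1 = 26
  4x1 + x2 + s2 = 35
  4x1 + 4x2 + s3 = 36
  3x1 + 2x2 + s4 = 32
  x1, x2, s1, s2, s3, s4 ≥ 0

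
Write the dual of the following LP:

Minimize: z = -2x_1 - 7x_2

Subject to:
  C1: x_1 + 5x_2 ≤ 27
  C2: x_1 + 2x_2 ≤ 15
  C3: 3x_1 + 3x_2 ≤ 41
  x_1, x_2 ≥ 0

Primal min cᵀx s.t. Ax ≤ b, x ≥ 0  →  Dual max −bᵀy s.t. Aᵀy ≥ −c, y ≥ 0.

Maximize: z = -27y1 - 15y2 - 41y3

Subject to:
  y1 + y2 + 3y3 ≥ 2
  5y1 + 2y2 + 3y3 ≥ 7
  y1, y2, y3 ≥ 0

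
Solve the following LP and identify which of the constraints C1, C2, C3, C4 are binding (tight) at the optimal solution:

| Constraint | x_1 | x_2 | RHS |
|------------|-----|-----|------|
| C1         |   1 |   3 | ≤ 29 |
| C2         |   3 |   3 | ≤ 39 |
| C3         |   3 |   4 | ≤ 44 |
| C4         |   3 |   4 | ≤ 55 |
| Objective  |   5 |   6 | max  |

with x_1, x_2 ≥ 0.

At x_1 = 8, x_2 = 5, compute slack b - a·x for each constraint:
  C1: 29 − 23 = 6  (slack)
  C2: 39 − 39 = 0  (binding)
  C3: 44 − 44 = 0  (binding)
  C4: 55 − 44 = 11  (slack)

Optimal: x_1 = 8, x_2 = 5
Binding: C2, C3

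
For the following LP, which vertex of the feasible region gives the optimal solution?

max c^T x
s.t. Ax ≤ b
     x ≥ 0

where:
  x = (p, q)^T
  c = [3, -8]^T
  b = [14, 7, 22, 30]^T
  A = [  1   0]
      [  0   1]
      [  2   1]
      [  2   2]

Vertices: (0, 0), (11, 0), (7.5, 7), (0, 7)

Evaluate the objective at each vertex of the feasible region:
  z(0, 0) = 0
  z(11, 0) = 33  ←
  z(7.5, 7) = -33.5
  z(0, 7) = -56
The maximum is at p = 11, q = 0.

(11, 0)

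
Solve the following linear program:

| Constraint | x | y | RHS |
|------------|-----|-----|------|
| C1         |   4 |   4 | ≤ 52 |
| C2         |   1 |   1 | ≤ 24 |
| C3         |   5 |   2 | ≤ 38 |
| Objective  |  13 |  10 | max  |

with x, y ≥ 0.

Evaluate the objective at each vertex of the feasible region:
  z(0, 0) = 0
  z(7.6, 0) = 98.8
  z(4, 9) = 142  ←
  z(0, 13) = 130
The maximum is at x = 4, y = 9.

x = 4, y = 9, z = 142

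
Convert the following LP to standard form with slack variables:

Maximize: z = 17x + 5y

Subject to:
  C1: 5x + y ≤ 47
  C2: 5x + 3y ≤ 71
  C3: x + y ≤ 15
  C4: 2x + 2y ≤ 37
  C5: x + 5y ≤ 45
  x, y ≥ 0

max z = 17x + 5y

s.t.
  5x + y + s1 = 47
  5x + 3y + s2 = 71
  x + y + s3 = 15
  2x + 2y + s4 = 37
  x + 5y + s5 = 45
  x, y, s1, s2, s3, s4, s5 ≥ 0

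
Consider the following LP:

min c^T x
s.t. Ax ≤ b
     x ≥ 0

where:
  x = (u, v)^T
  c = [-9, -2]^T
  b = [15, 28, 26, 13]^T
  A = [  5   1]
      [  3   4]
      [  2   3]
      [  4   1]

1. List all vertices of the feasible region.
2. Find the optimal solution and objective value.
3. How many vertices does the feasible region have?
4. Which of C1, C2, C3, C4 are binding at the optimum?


1. (0, 0), (3, 0), (2, 5), (1.846, 5.615), (0, 7)
2. u = 2, v = 5, z = -28
3. 5
4. C1, C4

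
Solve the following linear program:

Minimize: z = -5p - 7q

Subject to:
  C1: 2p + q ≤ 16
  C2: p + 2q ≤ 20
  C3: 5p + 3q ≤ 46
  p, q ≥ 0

Evaluate the objective at each vertex of the feasible region:
  z(0, 0) = 0
  z(8, 0) = -40
  z(4, 8) = -76  ←
  z(0, 10) = -70
The minimum is at p = 4, q = 8.

p = 4, q = 8, z = -76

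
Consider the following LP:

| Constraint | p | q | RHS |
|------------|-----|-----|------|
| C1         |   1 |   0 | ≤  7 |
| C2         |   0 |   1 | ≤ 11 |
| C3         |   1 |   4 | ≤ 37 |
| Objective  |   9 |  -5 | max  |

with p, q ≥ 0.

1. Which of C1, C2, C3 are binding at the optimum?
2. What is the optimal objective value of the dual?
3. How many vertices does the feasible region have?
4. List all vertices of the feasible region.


1. C1
2. 63
3. 4
4. (0, 0), (7, 0), (7, 7.5), (0, 9.25)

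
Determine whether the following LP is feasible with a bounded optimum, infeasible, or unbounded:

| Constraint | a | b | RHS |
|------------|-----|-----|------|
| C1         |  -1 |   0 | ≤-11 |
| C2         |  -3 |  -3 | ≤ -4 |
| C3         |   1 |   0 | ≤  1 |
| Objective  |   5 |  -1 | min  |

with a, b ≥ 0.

Infeasible (no feasible solution exists)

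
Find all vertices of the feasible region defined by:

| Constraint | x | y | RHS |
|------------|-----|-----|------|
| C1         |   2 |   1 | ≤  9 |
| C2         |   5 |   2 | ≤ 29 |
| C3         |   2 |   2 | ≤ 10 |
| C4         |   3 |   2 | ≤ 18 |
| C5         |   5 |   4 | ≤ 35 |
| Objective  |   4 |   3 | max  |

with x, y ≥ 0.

(0, 0), (4.5, 0), (4, 1), (0, 5)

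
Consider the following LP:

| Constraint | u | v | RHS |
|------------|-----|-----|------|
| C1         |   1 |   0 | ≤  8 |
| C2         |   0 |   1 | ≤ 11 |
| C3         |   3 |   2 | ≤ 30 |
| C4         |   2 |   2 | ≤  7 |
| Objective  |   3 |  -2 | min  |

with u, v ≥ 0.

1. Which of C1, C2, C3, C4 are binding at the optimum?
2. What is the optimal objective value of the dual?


1. C4
2. -7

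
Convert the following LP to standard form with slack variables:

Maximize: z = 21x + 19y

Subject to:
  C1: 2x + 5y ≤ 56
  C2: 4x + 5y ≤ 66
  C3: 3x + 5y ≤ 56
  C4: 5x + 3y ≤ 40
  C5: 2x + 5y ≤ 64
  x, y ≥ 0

max z = 21x + 19y

s.t.
  2x + 5y + s1 = 56
  4x + 5y + s2 = 66
  3x + 5y + s3 = 56
  5x + 3y + s4 = 40
  2x + 5y + s5 = 64
  x, y, s1, s2, s3, s4, s5 ≥ 0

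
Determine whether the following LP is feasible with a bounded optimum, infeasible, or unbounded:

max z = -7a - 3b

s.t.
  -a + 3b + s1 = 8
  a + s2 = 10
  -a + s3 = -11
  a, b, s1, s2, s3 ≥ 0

Infeasible (no feasible solution exists)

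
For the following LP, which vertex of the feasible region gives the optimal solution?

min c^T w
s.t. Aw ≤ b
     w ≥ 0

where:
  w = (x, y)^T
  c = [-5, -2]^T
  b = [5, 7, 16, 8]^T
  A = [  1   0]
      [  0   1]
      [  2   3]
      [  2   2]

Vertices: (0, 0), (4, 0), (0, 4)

Evaluate the objective at each vertex of the feasible region:
  z(0, 0) = 0
  z(4, 0) = -20  ←
  z(0, 4) = -8
The minimum is at x = 4, y = 0.

(4, 0)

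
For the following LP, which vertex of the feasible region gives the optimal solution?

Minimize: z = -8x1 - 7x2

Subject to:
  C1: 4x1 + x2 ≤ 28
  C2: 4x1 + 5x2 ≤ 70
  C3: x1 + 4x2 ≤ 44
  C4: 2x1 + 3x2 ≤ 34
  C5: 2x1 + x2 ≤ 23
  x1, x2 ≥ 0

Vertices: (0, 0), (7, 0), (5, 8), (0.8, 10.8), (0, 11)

Evaluate the objective at each vertex of the feasible region:
  z(0, 0) = 0
  z(7, 0) = -56
  z(5, 8) = -96  ←
  z(0.8, 10.8) = -82
  z(0, 11) = -77
The minimum is at x1 = 5, x2 = 8.

(5, 8)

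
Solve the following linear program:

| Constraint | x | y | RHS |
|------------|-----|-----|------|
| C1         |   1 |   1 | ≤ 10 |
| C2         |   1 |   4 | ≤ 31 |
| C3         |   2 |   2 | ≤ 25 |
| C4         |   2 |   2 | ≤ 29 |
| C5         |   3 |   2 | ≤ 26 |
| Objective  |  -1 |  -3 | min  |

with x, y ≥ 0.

Evaluate the objective at each vertex of the feasible region:
  z(0, 0) = 0
  z(8.667, 0) = -8.667
  z(6, 4) = -18
  z(3, 7) = -24  ←
  z(0, 7.75) = -23.25
The minimum is at x = 3, y = 7.

x = 3, y = 7, z = -24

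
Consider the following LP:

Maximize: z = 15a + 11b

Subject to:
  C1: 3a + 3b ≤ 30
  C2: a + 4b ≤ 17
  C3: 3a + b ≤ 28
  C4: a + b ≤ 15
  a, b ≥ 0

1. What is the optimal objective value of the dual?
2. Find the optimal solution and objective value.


1. 146
2. a = 9, b = 1, z = 146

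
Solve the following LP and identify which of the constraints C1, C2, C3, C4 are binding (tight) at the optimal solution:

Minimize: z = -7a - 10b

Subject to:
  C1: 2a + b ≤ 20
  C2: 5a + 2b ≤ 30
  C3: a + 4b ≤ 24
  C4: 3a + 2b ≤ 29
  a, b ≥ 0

At a = 4, b = 5, compute slack b - a·x for each constraint:
  C1: 20 − 13 = 7  (slack)
  C2: 30 − 30 = 0  (binding)
  C3: 24 − 24 = 0  (binding)
  C4: 29 − 22 = 7  (slack)

Optimal: a = 4, b = 5
Binding: C2, C3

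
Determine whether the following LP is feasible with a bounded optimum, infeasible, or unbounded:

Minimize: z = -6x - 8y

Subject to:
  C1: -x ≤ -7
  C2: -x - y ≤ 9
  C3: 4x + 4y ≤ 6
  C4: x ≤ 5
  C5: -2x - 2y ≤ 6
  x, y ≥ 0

Infeasible (no feasible solution exists)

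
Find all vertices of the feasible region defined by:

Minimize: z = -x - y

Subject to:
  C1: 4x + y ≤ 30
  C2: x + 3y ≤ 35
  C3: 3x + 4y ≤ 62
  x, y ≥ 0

(0, 0), (7.5, 0), (5, 10), (0, 11.67)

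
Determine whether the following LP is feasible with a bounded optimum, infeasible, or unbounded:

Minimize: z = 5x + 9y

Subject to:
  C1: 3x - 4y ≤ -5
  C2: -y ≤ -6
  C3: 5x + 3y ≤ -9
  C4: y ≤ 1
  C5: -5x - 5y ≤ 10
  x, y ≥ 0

Infeasible (no feasible solution exists)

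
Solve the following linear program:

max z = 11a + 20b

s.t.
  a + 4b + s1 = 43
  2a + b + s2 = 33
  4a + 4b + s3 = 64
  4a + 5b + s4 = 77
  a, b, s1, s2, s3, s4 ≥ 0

Evaluate the objective at each vertex of the feasible region:
  z(0, 0) = 0
  z(16, 0) = 176
  z(7, 9) = 257  ←
  z(0, 10.75) = 215
The maximum is at a = 7, b = 9.

a = 7, b = 9, z = 257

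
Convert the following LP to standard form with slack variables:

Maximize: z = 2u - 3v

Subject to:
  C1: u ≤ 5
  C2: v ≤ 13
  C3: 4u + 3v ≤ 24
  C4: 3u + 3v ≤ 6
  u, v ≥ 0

max z = 2u - 3v

s.t.
  u + s1 = 5
  v + s2 = 13
  4u + 3v + s3 = 24
  3u + 3v + s4 = 6
  u, v, s1, s2, s3, s4 ≥ 0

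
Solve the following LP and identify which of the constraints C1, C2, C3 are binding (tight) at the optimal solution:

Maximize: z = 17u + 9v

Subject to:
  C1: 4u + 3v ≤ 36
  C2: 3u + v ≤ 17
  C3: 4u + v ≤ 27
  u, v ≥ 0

At u = 3, v = 8, compute slack b - a·x for each constraint:
  C1: 36 − 36 = 0  (binding)
  C2: 17 − 17 = 0  (binding)
  C3: 27 − 20 = 7  (slack)

Optimal: u = 3, v = 8
Binding: C1, C2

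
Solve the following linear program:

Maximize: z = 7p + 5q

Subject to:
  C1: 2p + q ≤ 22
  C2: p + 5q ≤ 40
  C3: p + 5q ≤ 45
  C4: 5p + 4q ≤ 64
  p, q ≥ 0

Evaluate the objective at each vertex of the feasible region:
  z(0, 0) = 0
  z(11, 0) = 77
  z(8, 6) = 86  ←
  z(7.619, 6.476) = 85.71
  z(0, 8) = 40
The maximum is at p = 8, q = 6.

p = 8, q = 6, z = 86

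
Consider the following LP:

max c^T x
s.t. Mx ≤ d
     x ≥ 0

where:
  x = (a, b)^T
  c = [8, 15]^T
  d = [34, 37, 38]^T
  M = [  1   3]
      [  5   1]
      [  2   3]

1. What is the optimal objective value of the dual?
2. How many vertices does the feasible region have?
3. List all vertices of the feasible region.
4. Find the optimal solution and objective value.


1. 182
2. 5
3. (0, 0), (7.4, 0), (5.615, 8.923), (4, 10), (0, 11.33)
4. a = 4, b = 10, z = 182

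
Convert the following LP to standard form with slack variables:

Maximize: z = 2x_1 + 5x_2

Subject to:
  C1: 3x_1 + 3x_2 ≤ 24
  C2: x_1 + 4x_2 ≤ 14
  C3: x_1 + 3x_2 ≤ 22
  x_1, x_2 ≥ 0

max z = 2x_1 + 5x_2

s.t.
  3x_1 + 3x_2 + s1 = 24
  x_1 + 4x_2 + s2 = 14
  x_1 + 3x_2 + s3 = 22
  x_1, x_2, s1, s2, s3 ≥ 0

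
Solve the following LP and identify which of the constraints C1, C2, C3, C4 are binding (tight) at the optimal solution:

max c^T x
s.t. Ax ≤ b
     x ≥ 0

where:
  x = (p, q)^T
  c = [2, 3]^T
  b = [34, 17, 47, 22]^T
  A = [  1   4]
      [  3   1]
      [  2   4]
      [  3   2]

At p = 2, q = 8, compute slack b - a·x for each constraint:
  C1: 34 − 34 = 0  (binding)
  C2: 17 − 14 = 3  (slack)
  C3: 47 − 36 = 11  (slack)
  C4: 22 − 22 = 0  (binding)

Optimal: p = 2, q = 8
Binding: C1, C4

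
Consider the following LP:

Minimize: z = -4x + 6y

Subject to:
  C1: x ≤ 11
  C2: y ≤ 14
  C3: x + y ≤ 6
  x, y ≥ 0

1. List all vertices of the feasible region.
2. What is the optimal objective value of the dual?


1. (0, 0), (6, 0), (0, 6)
2. -24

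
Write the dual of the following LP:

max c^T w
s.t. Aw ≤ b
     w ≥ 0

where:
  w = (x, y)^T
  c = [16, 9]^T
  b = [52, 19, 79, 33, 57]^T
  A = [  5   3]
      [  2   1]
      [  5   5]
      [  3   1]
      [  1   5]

Primal max cᵀx s.t. Ax ≤ b, x ≥ 0  →  Dual min bᵀy s.t. Aᵀy ≥ c, y ≥ 0.

Minimize: z = 52y1 + 19y2 + 79y3 + 33y4 + 57y5

Subject to:
  5y1 + 2y2 + 5y3 + 3y4 + y5 ≥ 16
  3y1 + y2 + 5y3 + y4 + 5y5 ≥ 9
  y1, y2, y3, y4, y5 ≥ 0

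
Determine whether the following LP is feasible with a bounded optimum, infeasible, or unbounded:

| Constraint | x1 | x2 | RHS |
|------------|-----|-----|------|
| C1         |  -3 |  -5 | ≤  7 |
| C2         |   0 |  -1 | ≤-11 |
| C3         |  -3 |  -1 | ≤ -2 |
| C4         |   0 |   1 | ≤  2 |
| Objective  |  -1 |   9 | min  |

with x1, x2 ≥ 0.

Infeasible (no feasible solution exists)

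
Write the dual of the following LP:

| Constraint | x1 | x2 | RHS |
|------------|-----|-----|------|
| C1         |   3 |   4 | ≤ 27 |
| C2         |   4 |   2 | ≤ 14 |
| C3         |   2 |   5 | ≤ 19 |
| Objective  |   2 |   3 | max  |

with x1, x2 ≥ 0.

Primal max cᵀx s.t. Ax ≤ b, x ≥ 0  →  Dual min bᵀy s.t. Aᵀy ≥ c, y ≥ 0.

Minimize: z = 27y1 + 14y2 + 19y3

Subject to:
  3y1 + 4y2 + 2y3 ≥ 2
  4y1 + 2y2 + 5y3 ≥ 3
  y1, y2, y3 ≥ 0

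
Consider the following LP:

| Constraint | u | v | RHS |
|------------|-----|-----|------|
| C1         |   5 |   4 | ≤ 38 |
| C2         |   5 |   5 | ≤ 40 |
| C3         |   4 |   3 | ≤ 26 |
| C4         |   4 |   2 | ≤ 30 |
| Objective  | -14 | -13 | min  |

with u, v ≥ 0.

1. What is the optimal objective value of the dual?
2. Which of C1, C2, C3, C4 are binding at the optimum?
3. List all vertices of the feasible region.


1. -106
2. C2, C3
3. (0, 0), (6.5, 0), (2, 6), (0, 8)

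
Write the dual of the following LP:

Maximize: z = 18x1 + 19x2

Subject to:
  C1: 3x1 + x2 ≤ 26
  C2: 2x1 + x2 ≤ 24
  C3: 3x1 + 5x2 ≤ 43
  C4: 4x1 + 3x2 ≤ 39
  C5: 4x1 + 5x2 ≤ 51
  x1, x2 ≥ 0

Primal max cᵀx s.t. Ax ≤ b, x ≥ 0  →  Dual min bᵀy s.t. Aᵀy ≥ c, y ≥ 0.

Minimize: z = 26y1 + 24y2 + 43y3 + 39y4 + 51y5

Subject to:
  3y1 + 2y2 + 3y3 + 4y4 + 4y5 ≥ 18
  y1 + y2 + 5y3 + 3y4 + 5y5 ≥ 19
  y1, y2, y3, y4, y5 ≥ 0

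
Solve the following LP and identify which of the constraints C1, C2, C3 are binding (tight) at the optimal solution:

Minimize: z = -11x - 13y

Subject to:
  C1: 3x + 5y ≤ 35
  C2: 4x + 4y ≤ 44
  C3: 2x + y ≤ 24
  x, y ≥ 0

At x = 10, y = 1, compute slack b - a·x for each constraint:
  C1: 35 − 35 = 0  (binding)
  C2: 44 − 44 = 0  (binding)
  C3: 24 − 21 = 3  (slack)

Optimal: x = 10, y = 1
Binding: C1, C2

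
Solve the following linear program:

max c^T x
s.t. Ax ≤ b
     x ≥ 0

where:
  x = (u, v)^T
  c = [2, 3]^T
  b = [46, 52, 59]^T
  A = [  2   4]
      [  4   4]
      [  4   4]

Evaluate the objective at each vertex of the feasible region:
  z(0, 0) = 0
  z(13, 0) = 26
  z(3, 10) = 36  ←
  z(0, 11.5) = 34.5
The maximum is at u = 3, v = 10.

u = 3, v = 10, z = 36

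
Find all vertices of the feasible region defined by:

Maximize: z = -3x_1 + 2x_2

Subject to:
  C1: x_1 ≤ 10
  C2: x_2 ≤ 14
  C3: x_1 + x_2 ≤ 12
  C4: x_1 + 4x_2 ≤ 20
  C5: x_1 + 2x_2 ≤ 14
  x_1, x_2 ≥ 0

(0, 0), (10, 0), (10, 2), (8, 3), (0, 5)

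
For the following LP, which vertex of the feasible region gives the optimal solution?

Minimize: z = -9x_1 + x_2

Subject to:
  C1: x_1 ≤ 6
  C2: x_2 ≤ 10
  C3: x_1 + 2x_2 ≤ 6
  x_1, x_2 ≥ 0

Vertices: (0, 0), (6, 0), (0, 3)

Evaluate the objective at each vertex of the feasible region:
  z(0, 0) = 0
  z(6, 0) = -54  ←
  z(0, 3) = 3
The minimum is at x_1 = 6, x_2 = 0.

(6, 0)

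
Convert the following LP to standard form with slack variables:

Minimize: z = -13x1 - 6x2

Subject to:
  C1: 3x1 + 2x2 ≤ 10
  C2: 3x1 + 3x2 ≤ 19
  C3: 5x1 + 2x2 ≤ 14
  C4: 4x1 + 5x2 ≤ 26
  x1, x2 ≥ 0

min z = -13x1 - 6x2

s.t.
  3x1 + 2x2 + s1 = 10
  3x1 + 3x2 + s2 = 19
  5x1 + 2x2 + s3 = 14
  4x1 + 5x2 + s4 = 26
  x1, x2, s1, s2, s3, s4 ≥ 0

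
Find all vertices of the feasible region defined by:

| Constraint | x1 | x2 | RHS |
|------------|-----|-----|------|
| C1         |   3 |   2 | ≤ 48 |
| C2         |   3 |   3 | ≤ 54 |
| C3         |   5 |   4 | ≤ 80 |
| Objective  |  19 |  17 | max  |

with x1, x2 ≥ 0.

(0, 0), (16, 0), (8, 10), (0, 18)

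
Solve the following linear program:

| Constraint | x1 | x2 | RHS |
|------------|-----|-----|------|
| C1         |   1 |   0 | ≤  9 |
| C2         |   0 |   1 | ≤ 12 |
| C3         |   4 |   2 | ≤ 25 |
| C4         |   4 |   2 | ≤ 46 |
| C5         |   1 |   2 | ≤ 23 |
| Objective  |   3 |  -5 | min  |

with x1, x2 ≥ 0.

Evaluate the objective at each vertex of the feasible region:
  z(0, 0) = 0
  z(6.25, 0) = 18.75
  z(0.6667, 11.17) = -53.83
  z(0, 11.5) = -57.5  ←
The minimum is at x1 = 0, x2 = 11.5.

x1 = 0, x2 = 11.5, z = -57.5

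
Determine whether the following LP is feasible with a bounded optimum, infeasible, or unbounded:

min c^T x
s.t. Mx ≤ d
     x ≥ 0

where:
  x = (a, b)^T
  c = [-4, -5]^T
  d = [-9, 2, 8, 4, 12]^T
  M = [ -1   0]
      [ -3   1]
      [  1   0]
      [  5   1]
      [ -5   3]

Infeasible (no feasible solution exists)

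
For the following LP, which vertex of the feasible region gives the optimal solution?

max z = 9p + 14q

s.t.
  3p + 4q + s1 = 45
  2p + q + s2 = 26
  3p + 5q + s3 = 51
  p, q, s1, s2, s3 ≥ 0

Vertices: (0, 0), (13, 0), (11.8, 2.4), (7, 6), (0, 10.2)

Evaluate the objective at each vertex of the feasible region:
  z(0, 0) = 0
  z(13, 0) = 117
  z(11.8, 2.4) = 139.8
  z(7, 6) = 147  ←
  z(0, 10.2) = 142.8
The maximum is at p = 7, q = 6.

(7, 6)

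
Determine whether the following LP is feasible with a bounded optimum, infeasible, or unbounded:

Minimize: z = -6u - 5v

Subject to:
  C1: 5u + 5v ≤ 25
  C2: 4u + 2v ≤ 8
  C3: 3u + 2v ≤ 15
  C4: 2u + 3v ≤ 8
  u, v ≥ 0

Feasible with a bounded optimal solution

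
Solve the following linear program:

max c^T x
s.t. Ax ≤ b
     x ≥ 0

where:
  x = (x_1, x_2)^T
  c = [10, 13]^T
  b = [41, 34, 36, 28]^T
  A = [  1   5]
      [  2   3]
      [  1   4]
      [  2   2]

Evaluate the objective at each vertex of the feasible region:
  z(0, 0) = 0
  z(14, 0) = 140
  z(8, 6) = 158  ←
  z(6.714, 6.857) = 156.3
  z(0, 8.2) = 106.6
The maximum is at x_1 = 8, x_2 = 6.

x_1 = 8, x_2 = 6, z = 158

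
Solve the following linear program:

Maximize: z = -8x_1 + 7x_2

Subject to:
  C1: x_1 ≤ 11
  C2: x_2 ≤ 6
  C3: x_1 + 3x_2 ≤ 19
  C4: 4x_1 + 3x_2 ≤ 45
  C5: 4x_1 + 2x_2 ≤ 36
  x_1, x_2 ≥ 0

Evaluate the objective at each vertex of the feasible region:
  z(0, 0) = 0
  z(9, 0) = -72
  z(7, 4) = -28
  z(1, 6) = 34
  z(0, 6) = 42  ←
The maximum is at x_1 = 0, x_2 = 6.

x_1 = 0, x_2 = 6, z = 42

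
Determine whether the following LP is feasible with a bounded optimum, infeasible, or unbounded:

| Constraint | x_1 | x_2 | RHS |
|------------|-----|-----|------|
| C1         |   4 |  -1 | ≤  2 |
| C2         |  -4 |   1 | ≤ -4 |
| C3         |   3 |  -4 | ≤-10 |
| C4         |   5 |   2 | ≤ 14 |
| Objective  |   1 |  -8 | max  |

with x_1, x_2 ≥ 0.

Infeasible (no feasible solution exists)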